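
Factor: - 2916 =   -  2^2*3^6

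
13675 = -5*( - 2735)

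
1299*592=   769008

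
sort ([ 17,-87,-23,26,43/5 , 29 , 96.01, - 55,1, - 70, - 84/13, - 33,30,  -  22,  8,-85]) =[ -87, - 85, - 70, - 55, - 33, - 23,  -  22,  -  84/13,1,8,43/5, 17,26, 29,30, 96.01] 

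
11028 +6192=17220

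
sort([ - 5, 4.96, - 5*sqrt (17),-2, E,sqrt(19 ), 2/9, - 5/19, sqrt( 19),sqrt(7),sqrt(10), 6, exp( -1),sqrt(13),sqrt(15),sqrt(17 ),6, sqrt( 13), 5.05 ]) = [-5 * sqrt(17), - 5 , - 2,-5/19, 2/9,exp( - 1 ), sqrt(7 ), E, sqrt(10 ), sqrt ( 13), sqrt( 13), sqrt(15), sqrt( 17 ) , sqrt(19 ), sqrt( 19 ),  4.96,5.05, 6,6]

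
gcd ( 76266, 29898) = 18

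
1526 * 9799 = 14953274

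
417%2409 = 417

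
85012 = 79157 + 5855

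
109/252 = 109/252 = 0.43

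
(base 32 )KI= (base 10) 658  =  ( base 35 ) IS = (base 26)p8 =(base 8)1222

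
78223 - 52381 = 25842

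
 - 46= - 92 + 46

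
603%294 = 15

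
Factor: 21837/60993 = 29/81 = 3^( - 4)*29^1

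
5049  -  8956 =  - 3907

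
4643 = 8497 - 3854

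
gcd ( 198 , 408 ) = 6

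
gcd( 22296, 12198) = 6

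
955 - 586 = 369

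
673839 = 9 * 74871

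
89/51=1 + 38/51=1.75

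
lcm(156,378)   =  9828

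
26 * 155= 4030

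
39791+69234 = 109025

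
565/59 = 9+34/59 = 9.58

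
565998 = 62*9129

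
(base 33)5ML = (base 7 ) 24024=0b1100000110000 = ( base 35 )51w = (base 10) 6192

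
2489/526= 4+385/526 = 4.73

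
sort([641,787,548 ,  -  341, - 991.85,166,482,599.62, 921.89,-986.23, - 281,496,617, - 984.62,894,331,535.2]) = [ - 991.85, - 986.23, - 984.62,- 341, - 281, 166,331, 482, 496,535.2,  548, 599.62, 617,641,  787, 894, 921.89] 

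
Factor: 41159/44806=2^( - 1 )*43^( - 1 )*79^1 = 79/86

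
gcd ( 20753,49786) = 1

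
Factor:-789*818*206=- 2^2*3^1*103^1*263^1*409^1 = - 132952812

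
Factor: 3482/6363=2^1*3^(- 2 )*7^(-1 )*101^(-1 )*1741^1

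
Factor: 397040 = 2^4*5^1*7^1*709^1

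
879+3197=4076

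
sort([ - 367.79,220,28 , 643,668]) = [ - 367.79,28,220, 643,668 ]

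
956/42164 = 239/10541 = 0.02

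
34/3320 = 17/1660 = 0.01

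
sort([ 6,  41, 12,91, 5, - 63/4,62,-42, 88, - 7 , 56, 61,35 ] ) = [ - 42, - 63/4, - 7, 5, 6, 12,35,41,  56,61, 62, 88, 91 ]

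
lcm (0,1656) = 0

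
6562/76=3281/38 = 86.34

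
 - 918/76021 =  -  1 + 75103/76021 = - 0.01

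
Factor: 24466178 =2^1*11^1*53^1*20983^1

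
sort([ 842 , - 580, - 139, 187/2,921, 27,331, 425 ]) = [ - 580, - 139, 27,187/2,331,425  ,  842,921]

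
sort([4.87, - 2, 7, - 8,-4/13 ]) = [ - 8, - 2, - 4/13, 4.87,7]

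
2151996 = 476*4521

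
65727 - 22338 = 43389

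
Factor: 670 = 2^1*5^1*67^1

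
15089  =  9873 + 5216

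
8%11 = 8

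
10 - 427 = - 417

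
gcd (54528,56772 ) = 12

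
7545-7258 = 287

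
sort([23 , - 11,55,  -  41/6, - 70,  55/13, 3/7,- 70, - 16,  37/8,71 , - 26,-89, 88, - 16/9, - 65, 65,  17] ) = [ - 89, - 70,  -  70,-65,  -  26,-16, - 11, - 41/6,- 16/9, 3/7, 55/13, 37/8,  17, 23, 55 , 65,71, 88] 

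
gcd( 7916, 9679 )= 1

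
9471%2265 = 411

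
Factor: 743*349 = 349^1*743^1   =  259307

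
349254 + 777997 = 1127251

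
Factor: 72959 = 72959^1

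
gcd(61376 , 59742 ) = 2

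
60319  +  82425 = 142744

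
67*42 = 2814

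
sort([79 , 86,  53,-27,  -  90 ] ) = [ - 90, - 27,53,79,86]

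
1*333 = 333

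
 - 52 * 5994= - 311688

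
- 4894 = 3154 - 8048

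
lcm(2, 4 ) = 4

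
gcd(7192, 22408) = 8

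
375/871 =375/871 = 0.43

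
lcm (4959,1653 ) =4959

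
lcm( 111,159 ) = 5883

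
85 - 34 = 51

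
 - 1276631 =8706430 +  - 9983061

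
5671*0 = 0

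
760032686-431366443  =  328666243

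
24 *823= 19752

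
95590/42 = 2275 + 20/21 = 2275.95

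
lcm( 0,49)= 0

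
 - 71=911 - 982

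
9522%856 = 106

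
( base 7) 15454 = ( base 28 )5FB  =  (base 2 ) 1000011111111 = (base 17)F0G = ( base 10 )4351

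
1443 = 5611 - 4168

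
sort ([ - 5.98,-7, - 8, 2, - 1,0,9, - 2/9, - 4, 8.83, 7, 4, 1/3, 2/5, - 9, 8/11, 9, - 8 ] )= [ - 9, - 8,  -  8, - 7, - 5.98,- 4, - 1, - 2/9,0, 1/3, 2/5, 8/11, 2,  4 , 7,8.83, 9,9] 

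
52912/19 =52912/19 =2784.84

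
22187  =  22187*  1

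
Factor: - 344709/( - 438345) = 751/955 = 5^( - 1)*191^ ( - 1) * 751^1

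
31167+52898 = 84065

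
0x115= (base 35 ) 7W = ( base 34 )85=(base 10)277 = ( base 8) 425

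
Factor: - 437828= - 2^2*23^1*4759^1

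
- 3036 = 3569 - 6605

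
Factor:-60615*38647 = -2342587905 = -  3^3*5^1*7^1*449^1*5521^1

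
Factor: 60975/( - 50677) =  - 3^2*5^2 * 11^( - 1 )*17^( - 1 ) =- 225/187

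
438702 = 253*1734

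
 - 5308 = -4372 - 936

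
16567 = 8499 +8068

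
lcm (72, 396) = 792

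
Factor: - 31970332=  - 2^2*7992583^1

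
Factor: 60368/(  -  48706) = - 88/71 = - 2^3*11^1*71^(- 1) 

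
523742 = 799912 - 276170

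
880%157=95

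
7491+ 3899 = 11390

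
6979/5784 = 1 + 1195/5784 = 1.21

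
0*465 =0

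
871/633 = 871/633 = 1.38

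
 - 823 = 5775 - 6598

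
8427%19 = 10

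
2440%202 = 16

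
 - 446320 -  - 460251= 13931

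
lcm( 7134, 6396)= 185484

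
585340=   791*740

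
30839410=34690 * 889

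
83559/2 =41779 + 1/2 = 41779.50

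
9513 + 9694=19207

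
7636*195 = 1489020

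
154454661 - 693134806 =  - 538680145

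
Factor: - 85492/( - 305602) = 134/479  =  2^1* 67^1 * 479^(-1) 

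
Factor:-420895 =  - 5^1*84179^1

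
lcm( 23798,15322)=1118506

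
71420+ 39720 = 111140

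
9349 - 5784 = 3565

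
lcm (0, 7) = 0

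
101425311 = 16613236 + 84812075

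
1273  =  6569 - 5296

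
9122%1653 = 857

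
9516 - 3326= 6190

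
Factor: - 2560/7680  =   - 3^( - 1) = - 1/3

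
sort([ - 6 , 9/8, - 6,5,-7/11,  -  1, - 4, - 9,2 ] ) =[-9 , - 6, - 6, - 4, - 1, - 7/11, 9/8 , 2, 5] 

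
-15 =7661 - 7676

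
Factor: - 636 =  - 2^2*3^1*53^1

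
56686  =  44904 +11782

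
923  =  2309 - 1386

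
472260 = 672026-199766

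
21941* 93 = 2040513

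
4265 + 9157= 13422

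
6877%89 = 24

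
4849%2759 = 2090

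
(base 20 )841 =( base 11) 2513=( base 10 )3281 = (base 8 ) 6321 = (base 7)12365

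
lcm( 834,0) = 0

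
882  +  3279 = 4161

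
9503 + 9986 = 19489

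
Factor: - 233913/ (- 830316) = 77971/276772 = 2^(-2)*103^1*757^1* 69193^( - 1)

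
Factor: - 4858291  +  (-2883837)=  - 2^4 *483883^1 = -7742128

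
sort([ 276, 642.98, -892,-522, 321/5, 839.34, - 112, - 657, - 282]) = [ - 892,- 657, -522, - 282, - 112  ,  321/5, 276 , 642.98, 839.34]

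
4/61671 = 4/61671 = 0.00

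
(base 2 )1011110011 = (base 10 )755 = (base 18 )25H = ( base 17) 2A7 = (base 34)M7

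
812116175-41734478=770381697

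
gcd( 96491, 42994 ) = 1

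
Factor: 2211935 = 5^1 *11^1*131^1 * 307^1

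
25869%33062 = 25869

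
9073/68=9073/68 = 133.43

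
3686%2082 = 1604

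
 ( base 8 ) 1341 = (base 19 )20f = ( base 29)pc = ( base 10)737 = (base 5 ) 10422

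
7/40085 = 7/40085 = 0.00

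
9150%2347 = 2109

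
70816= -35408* (  -  2)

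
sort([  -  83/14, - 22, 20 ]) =[-22, - 83/14,20] 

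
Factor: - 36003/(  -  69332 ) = 2^( - 2)*3^1*11^1*1091^1*17333^ ( - 1)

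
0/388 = 0= 0.00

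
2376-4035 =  -1659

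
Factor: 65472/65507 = 2^6*3^1*11^1*13^( - 1)*31^1*5039^( - 1)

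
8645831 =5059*1709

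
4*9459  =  37836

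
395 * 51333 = 20276535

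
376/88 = 4+3/11= 4.27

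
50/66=25/33 = 0.76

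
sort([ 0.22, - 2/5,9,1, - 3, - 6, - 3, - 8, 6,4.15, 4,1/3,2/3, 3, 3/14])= [ - 8, - 6, - 3,-3, - 2/5, 3/14, 0.22, 1/3,2/3, 1, 3, 4, 4.15, 6,  9]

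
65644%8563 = 5703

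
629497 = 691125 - 61628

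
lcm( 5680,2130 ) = 17040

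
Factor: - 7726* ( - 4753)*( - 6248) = -2^4*7^2*11^1*71^1 * 97^1*3863^1 = -229437044144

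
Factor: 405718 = 2^1*202859^1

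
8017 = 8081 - 64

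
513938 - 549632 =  - 35694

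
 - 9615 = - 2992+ - 6623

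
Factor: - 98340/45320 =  - 2^( - 1 )*3^1*103^( - 1 )*149^1 = -447/206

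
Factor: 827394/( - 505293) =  - 275798/168431 = -2^1*37^1*43^(-1)*3727^1*3917^( - 1)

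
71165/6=11860 + 5/6= 11860.83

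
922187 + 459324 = 1381511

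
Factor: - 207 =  - 3^2*23^1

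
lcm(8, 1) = 8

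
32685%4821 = 3759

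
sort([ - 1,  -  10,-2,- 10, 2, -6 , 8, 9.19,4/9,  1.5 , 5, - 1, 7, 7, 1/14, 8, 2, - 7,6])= [  -  10,-10, - 7, - 6,  -  2, - 1, -1, 1/14, 4/9 , 1.5,2,2,  5,6, 7, 7,8, 8, 9.19]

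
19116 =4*4779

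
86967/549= 9663/61=158.41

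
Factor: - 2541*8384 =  - 2^6*3^1 * 7^1 * 11^2*131^1 = - 21303744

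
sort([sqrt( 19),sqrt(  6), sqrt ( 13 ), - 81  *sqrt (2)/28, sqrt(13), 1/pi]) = [ - 81* sqrt(2)/28, 1/pi, sqrt( 6) , sqrt(13),sqrt(13),sqrt( 19 )] 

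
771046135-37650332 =733395803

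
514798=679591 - 164793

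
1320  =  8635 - 7315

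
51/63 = 17/21 = 0.81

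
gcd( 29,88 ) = 1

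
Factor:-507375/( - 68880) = 2^(  -  4 ) * 3^1 * 5^2*7^( - 1 )*11^1 = 825/112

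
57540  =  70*822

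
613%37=21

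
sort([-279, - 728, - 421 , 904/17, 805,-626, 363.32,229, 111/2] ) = [ - 728 , - 626, -421  , - 279, 904/17 , 111/2,229,  363.32,805]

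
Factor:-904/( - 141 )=2^3*3^ ( - 1 )*47^( - 1 )*113^1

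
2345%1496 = 849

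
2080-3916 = -1836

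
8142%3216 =1710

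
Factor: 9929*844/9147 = 8380076/9147=2^2*3^ (-1)*211^1*3049^( - 1 )*9929^1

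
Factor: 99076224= 2^7 * 3^1*13^1*89^1* 223^1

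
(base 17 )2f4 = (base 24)1AL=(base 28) 11P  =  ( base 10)837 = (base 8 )1505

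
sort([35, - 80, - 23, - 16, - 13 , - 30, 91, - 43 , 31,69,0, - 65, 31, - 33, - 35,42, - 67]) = [ - 80, - 67, - 65, - 43, - 35 ,-33, - 30, - 23, - 16, - 13 , 0,31, 31, 35,42,69 , 91]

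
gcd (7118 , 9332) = 2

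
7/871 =7/871 = 0.01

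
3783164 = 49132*77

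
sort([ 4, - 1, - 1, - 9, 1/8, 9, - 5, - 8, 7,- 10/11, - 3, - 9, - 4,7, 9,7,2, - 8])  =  [ - 9,-9, - 8,- 8,  -  5, - 4, - 3, - 1,-1, - 10/11, 1/8, 2, 4,7, 7,  7,9, 9 ] 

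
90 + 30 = 120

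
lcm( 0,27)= 0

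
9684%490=374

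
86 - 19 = 67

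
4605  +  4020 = 8625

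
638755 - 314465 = 324290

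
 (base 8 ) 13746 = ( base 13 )2a28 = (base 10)6118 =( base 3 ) 22101121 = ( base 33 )5KD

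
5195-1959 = 3236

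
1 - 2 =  - 1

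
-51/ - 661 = 51/661= 0.08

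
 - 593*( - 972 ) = 576396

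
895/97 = 895/97 = 9.23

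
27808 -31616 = - 3808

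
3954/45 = 1318/15= 87.87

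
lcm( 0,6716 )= 0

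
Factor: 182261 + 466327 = 648588=2^2*3^1 *54049^1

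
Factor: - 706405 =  - 5^1*7^1*20183^1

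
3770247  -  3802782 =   -  32535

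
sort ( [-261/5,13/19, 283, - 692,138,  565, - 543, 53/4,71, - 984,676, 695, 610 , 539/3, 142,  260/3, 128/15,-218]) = [ - 984 , - 692, - 543, - 218,- 261/5,13/19,128/15 , 53/4, 71,260/3,138, 142,539/3, 283,565,610,676,695 ]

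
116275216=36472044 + 79803172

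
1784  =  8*223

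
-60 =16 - 76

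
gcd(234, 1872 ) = 234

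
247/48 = 247/48= 5.15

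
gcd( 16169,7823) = 1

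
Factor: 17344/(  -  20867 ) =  - 2^6*7^(-1 ) * 11^ ( - 1) =-64/77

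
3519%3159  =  360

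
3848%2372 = 1476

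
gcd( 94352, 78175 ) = 1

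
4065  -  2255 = 1810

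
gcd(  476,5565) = 7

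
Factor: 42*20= 840 = 2^3*3^1*5^1 * 7^1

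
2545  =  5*509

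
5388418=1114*4837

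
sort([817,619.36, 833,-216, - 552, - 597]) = [-597 ,-552,- 216, 619.36, 817,  833 ] 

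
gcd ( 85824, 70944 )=96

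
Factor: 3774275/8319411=3^( - 2 )*5^2*79^( - 1)*223^1*677^1*11701^( - 1 ) 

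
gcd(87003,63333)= 9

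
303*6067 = 1838301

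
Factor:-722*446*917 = - 2^2*7^1* 19^2*131^1*223^1=- 295285004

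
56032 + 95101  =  151133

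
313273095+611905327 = 925178422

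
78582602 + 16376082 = 94958684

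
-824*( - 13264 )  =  10929536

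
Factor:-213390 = -2^1*3^2*5^1 *2371^1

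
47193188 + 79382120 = 126575308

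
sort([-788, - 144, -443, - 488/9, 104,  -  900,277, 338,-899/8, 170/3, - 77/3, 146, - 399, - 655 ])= [ - 900, - 788 ,-655,-443, - 399, - 144, - 899/8, - 488/9 , - 77/3, 170/3, 104, 146,277, 338 ]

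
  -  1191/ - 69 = 397/23 =17.26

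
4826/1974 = 2 + 439/987=2.44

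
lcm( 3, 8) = 24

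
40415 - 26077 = 14338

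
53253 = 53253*1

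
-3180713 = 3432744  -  6613457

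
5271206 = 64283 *82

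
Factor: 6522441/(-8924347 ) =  - 3^1*17^2*41^(  -  1 ) *7523^1*217667^( - 1 ) 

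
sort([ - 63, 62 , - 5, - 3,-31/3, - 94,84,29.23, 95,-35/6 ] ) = [ - 94, - 63, - 31/3, - 35/6, - 5,-3,29.23,62,84,95 ]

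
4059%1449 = 1161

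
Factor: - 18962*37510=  - 2^2*5^1 * 11^2*19^1 * 31^1*499^1 = -711264620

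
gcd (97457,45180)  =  1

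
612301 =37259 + 575042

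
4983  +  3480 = 8463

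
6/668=3/334=0.01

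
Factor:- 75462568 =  - 2^3*2029^1*4649^1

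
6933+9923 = 16856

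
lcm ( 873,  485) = 4365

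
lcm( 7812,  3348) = 23436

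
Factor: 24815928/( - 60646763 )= - 2^3*3^1*101^(-1 ) * 293^1 * 3529^1 * 600463^(-1)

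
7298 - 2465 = 4833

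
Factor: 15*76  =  1140=2^2*3^1*5^1*19^1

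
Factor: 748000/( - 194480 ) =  - 50/13 = - 2^1*5^2 * 13^(  -  1)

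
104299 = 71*1469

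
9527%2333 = 195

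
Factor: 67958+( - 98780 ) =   -  30822 = - 2^1*3^1*11^1 * 467^1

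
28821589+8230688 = 37052277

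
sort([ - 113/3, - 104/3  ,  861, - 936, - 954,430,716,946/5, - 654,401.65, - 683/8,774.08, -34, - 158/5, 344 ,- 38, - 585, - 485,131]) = [ - 954, - 936, - 654, - 585, - 485,- 683/8, - 38,- 113/3,  -  104/3, - 34, - 158/5,131, 946/5 , 344, 401.65,430,716, 774.08,861]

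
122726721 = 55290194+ 67436527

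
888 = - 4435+5323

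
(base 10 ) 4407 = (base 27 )616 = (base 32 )49n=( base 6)32223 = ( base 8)10467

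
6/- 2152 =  - 3/1076 = -0.00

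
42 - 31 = 11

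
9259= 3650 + 5609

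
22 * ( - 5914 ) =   -  130108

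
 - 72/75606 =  - 1+12589/12601 = - 0.00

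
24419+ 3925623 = 3950042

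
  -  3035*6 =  - 18210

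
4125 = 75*55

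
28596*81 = 2316276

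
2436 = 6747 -4311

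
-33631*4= - 134524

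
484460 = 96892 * 5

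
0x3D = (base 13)49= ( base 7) 115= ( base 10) 61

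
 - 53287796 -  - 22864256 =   -  30423540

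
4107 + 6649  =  10756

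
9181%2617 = 1330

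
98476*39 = 3840564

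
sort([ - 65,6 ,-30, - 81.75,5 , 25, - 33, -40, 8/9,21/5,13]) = [ - 81.75, - 65, -40, - 33, - 30,8/9,  21/5 , 5, 6,13 , 25]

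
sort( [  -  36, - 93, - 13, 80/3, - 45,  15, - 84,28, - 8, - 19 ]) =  [-93, - 84, - 45, - 36, - 19,  -  13, - 8,15, 80/3, 28 ] 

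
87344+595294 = 682638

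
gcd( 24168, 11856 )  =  456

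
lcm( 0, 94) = 0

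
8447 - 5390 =3057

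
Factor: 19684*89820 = 1768016880=2^4*3^2*5^1*7^1 * 19^1*37^1*499^1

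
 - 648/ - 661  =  648/661   =  0.98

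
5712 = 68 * 84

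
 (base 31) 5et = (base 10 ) 5268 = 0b1010010010100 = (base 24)93c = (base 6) 40220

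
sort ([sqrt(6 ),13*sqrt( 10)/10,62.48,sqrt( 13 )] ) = [ sqrt( 6 ) , sqrt ( 13 ),13*sqrt(10 )/10,62.48 ] 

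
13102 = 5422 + 7680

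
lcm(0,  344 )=0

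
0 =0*( - 3471)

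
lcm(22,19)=418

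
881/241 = 3 + 158/241 = 3.66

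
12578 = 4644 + 7934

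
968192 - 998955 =-30763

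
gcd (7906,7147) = 1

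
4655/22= 4655/22 = 211.59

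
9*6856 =61704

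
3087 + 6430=9517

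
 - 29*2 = -58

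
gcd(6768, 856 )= 8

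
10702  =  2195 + 8507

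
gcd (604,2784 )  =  4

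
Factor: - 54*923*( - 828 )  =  41269176 = 2^3*3^5*13^1 * 23^1*71^1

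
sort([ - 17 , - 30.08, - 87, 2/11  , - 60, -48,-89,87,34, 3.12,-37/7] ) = [ - 89 ,-87, - 60,-48, - 30.08 , - 17, - 37/7, 2/11,3.12, 34, 87 ]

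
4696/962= 4 + 424/481 =4.88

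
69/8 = 8 + 5/8 = 8.62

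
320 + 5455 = 5775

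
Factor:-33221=- 139^1*239^1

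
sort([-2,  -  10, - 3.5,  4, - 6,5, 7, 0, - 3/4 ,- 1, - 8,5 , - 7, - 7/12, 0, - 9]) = [ -10, - 9, - 8, - 7 , - 6,-3.5, - 2, - 1, - 3/4, - 7/12, 0,0, 4,5,5, 7]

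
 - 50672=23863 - 74535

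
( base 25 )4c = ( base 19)5H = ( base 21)57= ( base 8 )160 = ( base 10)112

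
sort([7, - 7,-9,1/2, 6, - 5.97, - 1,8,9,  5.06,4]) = [ - 9, - 7 , - 5.97, - 1,  1/2,  4, 5.06, 6,7,  8,  9 ] 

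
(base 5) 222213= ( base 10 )7808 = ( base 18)161E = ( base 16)1E80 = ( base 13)3728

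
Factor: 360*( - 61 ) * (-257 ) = 2^3*3^2*5^1 * 61^1 * 257^1  =  5643720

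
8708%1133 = 777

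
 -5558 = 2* ( - 2779)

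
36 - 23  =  13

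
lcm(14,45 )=630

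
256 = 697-441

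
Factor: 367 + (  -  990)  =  -7^1*89^1 = -  623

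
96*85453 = 8203488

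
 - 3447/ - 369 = 9 + 14/41= 9.34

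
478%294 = 184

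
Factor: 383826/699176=2^( - 2 )*3^1*71^1*97^(-1 ) = 213/388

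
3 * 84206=252618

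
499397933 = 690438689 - 191040756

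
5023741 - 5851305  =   - 827564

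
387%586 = 387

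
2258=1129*2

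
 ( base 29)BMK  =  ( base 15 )2E09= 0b10011010110101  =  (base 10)9909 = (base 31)A9K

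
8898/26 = 4449/13 = 342.23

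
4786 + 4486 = 9272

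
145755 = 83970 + 61785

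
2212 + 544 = 2756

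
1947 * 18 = 35046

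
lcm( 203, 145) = 1015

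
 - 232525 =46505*(-5 )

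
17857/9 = 17857/9 = 1984.11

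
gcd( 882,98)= 98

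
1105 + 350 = 1455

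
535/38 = 14 + 3/38 = 14.08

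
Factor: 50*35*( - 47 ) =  - 82250 = - 2^1*5^3*7^1*47^1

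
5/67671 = 5/67671 = 0.00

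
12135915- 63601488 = - 51465573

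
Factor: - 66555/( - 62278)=2^ ( -1)*3^3*5^1* 17^1*29^1*31139^(  -  1)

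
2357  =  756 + 1601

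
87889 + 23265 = 111154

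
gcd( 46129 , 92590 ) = 1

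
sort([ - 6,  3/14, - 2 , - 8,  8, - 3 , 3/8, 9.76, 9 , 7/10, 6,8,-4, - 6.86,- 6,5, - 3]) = [ - 8 ,- 6.86, - 6, - 6, - 4,- 3, - 3, - 2,3/14,3/8 , 7/10, 5 , 6, 8,  8,9,9.76]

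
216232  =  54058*4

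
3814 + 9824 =13638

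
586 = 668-82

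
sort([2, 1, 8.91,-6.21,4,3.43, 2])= [-6.21,1,  2,2, 3.43,4,8.91]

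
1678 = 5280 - 3602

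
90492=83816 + 6676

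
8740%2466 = 1342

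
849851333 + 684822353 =1534673686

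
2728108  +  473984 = 3202092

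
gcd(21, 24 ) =3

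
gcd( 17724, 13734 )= 42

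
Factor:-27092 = - 2^2*13^1*521^1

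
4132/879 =4132/879 =4.70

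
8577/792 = 953/88 = 10.83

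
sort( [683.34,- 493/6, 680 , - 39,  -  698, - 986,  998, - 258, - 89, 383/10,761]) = [ - 986, - 698, -258, - 89, - 493/6, - 39, 383/10, 680, 683.34,761, 998]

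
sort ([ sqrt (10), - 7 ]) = [ - 7, sqrt( 10)]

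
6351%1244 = 131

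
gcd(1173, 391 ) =391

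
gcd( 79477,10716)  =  893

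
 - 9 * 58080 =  - 522720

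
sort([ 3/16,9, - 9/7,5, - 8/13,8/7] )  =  [-9/7, - 8/13, 3/16, 8/7, 5,9 ] 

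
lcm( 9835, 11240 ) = 78680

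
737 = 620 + 117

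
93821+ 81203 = 175024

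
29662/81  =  366 + 16/81 = 366.20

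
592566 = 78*7597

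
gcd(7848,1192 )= 8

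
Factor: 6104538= 2^1*3^3 * 11^1*43^1* 239^1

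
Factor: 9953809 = 9953809^1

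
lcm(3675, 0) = 0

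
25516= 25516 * 1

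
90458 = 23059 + 67399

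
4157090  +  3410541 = 7567631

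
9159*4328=39640152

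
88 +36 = 124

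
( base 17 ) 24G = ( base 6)3022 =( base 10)662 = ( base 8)1226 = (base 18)20E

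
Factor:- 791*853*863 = -7^1*113^1*853^1*863^1 = -582285949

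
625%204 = 13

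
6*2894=17364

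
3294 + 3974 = 7268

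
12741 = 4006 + 8735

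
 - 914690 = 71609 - 986299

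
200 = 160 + 40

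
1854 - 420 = 1434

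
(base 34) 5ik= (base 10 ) 6412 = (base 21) EB7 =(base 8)14414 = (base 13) 2BC3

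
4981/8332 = 4981/8332   =  0.60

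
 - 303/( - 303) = 1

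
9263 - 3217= 6046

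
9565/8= 9565/8=1195.62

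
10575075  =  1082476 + 9492599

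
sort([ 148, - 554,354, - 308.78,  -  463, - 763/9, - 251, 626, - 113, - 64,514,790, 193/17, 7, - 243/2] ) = [ - 554, - 463, - 308.78, - 251,-243/2, - 113, - 763/9,-64,7,193/17, 148, 354, 514,626,790] 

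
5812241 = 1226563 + 4585678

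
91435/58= 91435/58 = 1576.47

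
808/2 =404=404.00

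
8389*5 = 41945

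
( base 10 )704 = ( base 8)1300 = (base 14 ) 384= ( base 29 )o8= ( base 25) 134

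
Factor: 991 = 991^1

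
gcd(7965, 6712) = 1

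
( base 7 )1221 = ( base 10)456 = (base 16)1c8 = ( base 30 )F6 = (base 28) G8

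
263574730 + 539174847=802749577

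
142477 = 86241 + 56236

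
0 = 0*(-656) 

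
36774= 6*6129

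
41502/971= 41502/971 =42.74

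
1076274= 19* 56646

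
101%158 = 101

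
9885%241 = 4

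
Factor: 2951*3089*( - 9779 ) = -7^1*11^1*13^1*127^1*227^1*3089^1  =  - 89141833781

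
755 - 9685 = - 8930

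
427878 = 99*4322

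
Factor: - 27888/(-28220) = 84/85 = 2^2*3^1*5^(  -  1 )*7^1 * 17^( - 1 )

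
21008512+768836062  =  789844574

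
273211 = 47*5813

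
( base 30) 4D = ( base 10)133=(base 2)10000101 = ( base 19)70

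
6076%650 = 226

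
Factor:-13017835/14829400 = -2603567/2965880 = -  2^( - 3 )*5^ ( - 1 )*17^1* 53^( - 1)*1399^(-1 )* 153151^1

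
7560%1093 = 1002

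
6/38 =3/19= 0.16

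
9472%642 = 484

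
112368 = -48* ( - 2341) 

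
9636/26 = 370 + 8/13 = 370.62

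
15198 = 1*15198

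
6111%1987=150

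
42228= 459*92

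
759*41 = 31119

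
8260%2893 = 2474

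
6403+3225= 9628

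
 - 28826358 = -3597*8014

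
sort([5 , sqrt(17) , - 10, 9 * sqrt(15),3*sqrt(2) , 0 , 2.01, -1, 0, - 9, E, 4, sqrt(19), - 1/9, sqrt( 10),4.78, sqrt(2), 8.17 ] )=[ - 10, - 9, - 1, - 1/9, 0,  0 , sqrt(2), 2.01,E,sqrt(10 ), 4, sqrt(17),3*sqrt(2) , sqrt( 19) , 4.78, 5, 8.17, 9 * sqrt( 15) ] 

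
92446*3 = 277338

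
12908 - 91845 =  - 78937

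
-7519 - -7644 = 125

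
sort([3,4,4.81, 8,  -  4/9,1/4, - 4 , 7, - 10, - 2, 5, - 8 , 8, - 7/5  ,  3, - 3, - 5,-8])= [-10, - 8, - 8, - 5, - 4, - 3, - 2, - 7/5, - 4/9, 1/4,3,3, 4, 4.81,5, 7, 8, 8]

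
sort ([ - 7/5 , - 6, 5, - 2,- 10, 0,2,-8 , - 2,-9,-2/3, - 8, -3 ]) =[- 10, - 9,  -  8,  -  8, - 6, - 3, - 2, - 2, - 7/5, - 2/3, 0, 2,5 ]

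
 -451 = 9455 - 9906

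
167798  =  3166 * 53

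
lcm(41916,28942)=1215564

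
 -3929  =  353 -4282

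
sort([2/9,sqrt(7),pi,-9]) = [ - 9,2/9 , sqrt( 7),pi]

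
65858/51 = 1291 + 1/3 = 1291.33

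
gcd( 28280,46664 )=8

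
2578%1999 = 579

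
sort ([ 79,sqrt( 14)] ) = [sqrt(14), 79] 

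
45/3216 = 15/1072  =  0.01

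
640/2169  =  640/2169 = 0.30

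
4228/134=31 + 37/67 = 31.55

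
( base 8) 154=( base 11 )99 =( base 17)66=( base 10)108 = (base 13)84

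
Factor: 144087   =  3^1*48029^1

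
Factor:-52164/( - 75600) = 2^( - 2) * 3^1*5^( - 2)*23^1 =69/100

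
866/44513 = 866/44513 = 0.02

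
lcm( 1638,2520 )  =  32760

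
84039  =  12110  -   - 71929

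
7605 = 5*1521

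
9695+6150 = 15845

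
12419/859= 14 + 393/859 = 14.46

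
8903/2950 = 3 + 53/2950 = 3.02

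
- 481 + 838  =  357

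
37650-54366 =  - 16716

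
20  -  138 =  - 118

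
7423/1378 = 5 + 41/106 = 5.39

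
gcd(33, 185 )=1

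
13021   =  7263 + 5758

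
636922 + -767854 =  -130932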